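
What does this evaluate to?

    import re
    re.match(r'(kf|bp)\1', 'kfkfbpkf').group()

'kfkf'

After group 1 captures some text, `\1` only succeeds where that same text appears again.
`re.match` only tries the pattern at the start of the string.
The match spans [0:4] → 'kfkf'.
Captured: group 1 = 'kf'.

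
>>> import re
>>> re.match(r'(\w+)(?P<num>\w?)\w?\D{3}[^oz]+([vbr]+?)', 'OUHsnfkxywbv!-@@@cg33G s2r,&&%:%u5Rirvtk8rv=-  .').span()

(0, 43)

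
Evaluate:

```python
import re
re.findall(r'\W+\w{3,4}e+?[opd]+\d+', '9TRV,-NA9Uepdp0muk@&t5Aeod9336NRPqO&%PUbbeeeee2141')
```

[',-NA9Uepdp0', '@&t5Aeod9336']

This matches one or more of a non-word character; then 3 to 4 of a word character, then one or more of a literal 'e' (lazy), then one or more of one of [opd]; then one or more of a digit.
Matches: at [4:15] → ',-NA9Uepdp0'; at [18:30] → '@&t5Aeod9336'.
With no groups in the pattern, `findall` gives back each whole match — 2 here.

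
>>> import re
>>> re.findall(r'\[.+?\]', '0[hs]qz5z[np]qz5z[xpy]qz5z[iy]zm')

A `+?`/`*?`/`{m,n}?` starts at its minimum and grows only as far as needed for what follows to match.
Matches: at [1:5] → '[hs]'; at [9:13] → '[np]'; at [17:22] → '[xpy]'; at [26:30] → '[iy]'.
With no groups in the pattern, `findall` gives back each whole match — 4 here.

['[hs]', '[np]', '[xpy]', '[iy]']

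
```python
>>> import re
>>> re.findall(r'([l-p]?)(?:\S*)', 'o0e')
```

The pattern matches optionally a character in [l-p] (captured); then zero or more of a non-whitespace character (non-capturing group).
Scanning left to right: at [0:3] match 'o0e', group 1 = 'o'; at [3:3] match '', group 1 = ''.
`findall` collects group 1 from each match (2 total).

['o', '']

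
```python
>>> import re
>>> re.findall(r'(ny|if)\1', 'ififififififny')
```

`\1` is not a pattern — it's the concrete string captured by group 1, re-applied verbatim.
With a single group, `findall` returns only what that group captured — 3 items.

['if', 'if', 'if']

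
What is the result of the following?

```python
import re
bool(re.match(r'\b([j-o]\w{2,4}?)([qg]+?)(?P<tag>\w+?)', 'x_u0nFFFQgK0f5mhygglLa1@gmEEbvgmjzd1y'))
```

`match` is anchored at position 0; if the pattern doesn't fit there, it returns None.
Here position 0 doesn't satisfy it, so the call returns None, and `bool(None)` is False.

False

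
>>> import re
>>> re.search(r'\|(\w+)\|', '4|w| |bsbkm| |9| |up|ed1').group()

'|w|'

`search` walks the string left to right and returns the first match it finds.
The match spans [1:4] → '|w|'.
Captured: group 1 = 'w'.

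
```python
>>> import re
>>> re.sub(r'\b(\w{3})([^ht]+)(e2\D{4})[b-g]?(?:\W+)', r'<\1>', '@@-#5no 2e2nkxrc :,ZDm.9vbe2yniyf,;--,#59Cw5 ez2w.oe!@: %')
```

This matches a word boundary (`\b`, zero-width); then exactly 3 of a word character (captured); then one or more of any character except [ht] (captured); then the literal 'e2', then exactly 4 of a non-digit (captured); then optionally a character in [b-g]; then one or more of a non-word character (non-capturing group).
Matches: at [4:39] → '5no 2e2nkxrc :,ZDm.9vbe2yniyf,;--,#'.
Each match is replaced using the text its own group 1 captured.

'@@-#<5no>59Cw5 ez2w.oe!@: %'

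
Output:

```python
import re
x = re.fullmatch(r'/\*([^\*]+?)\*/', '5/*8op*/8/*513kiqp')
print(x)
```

`fullmatch` succeeds only if the pattern covers the string from start to end.
Here the string isn't matched end-to-end, so the call returns None.

None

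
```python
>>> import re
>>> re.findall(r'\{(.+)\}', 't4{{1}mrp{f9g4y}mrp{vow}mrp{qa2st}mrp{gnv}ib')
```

Because there's exactly one group, `findall` drops the full match and keeps group 1 from the one hit.

['{1}mrp{f9g4y}mrp{vow}mrp{qa2st}mrp{gnv']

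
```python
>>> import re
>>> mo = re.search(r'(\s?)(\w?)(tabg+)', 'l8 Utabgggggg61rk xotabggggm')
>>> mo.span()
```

This matches optionally whitespace (captured); then optionally a word character (captured); then the literal 'tab', then one or more of a literal 'g' (captured).
`search` walks the string left to right and returns the first match it finds.
The match spans [2:13] → ' Utabgggggg'.
Captured: group 1 = ' ', group 2 = 'U', group 3 = 'tabgggggg'.

(2, 13)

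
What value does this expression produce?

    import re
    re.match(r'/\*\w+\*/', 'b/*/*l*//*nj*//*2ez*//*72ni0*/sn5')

None

`re.match` won't scan ahead — the pattern has to work from the very first character.
Here position 0 doesn't satisfy it, so the call returns None.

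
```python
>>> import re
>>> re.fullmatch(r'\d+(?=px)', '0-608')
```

None

Because the assertion is zero-width, the text it checks is not consumed and won't appear in the result.
`fullmatch` succeeds only if the pattern covers the string from start to end.
Here the string isn't matched end-to-end, so the call returns None.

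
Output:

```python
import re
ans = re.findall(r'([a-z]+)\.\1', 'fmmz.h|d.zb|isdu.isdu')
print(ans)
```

['isdu']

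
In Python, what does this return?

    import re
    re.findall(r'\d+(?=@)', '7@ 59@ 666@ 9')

Lookahead/lookbehind check context without consuming it, so the matched span excludes the asserted characters.
Since nothing is captured, `findall` lists the 3 matched substrings directly.

['7', '59', '666']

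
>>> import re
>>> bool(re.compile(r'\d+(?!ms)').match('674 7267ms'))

`(?!…)`/`(?<!…)` only lets a position through if the neighbouring text does NOT match; no characters are consumed.
With `match`, the pattern is implicitly anchored at the beginning.
The match spans [0:3] → '674'.

True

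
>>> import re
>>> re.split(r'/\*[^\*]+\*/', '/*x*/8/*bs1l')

['', '8/*bs1l']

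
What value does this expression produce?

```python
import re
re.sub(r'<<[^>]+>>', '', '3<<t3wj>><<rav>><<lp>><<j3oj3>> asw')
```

'3 asw'

Matches: at [1:9] → '<<t3wj>>'; at [9:16] → '<<rav>>'; at [16:22] → '<<lp>>'; at [22:31] → '<<j3oj3>>'.
`sub` substitutes '' at each match site.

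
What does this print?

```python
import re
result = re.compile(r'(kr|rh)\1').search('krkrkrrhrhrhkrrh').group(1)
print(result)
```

kr

The match spans [0:4] → 'krkr'.
Captured: group 1 = 'kr'.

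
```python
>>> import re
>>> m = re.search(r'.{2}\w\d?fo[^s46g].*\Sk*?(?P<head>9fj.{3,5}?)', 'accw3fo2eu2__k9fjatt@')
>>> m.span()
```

The pattern matches exactly 2 of any character, then a word character; then optionally a digit, then the literal 'fo', then any character except [s46g]; then zero or more of any character, then a non-whitespace character, then zero or more of the literal 'k' (lazy); then the literal '9fj', then 3 to 5 of any character (lazy) (captured as 'head').
A `+?`/`*?`/`{m,n}?` starts at its minimum and grows only as far as needed for what follows to match.
`re.search` tries every starting position until one works.
The match spans [1:20] → 'ccw3fo2eu2__k9fjatt'.
Captured: group 1 = '9fjatt'.

(1, 20)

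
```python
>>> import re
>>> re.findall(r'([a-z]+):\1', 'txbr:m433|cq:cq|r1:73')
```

['cq']

A backreference is literal: `\1` must see the identical characters the first group matched.
Scanning left to right: at [10:15] match 'cq:cq', group 1 = 'cq'.
Because there's exactly one group, `findall` drops the full match and keeps group 1 from the one hit.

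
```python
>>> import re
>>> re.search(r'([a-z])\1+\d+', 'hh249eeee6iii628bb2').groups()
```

`\1` has to match the exact text group 1 already captured.
`re.search` tries every starting position until one works.
The match spans [0:5] → 'hh249'.
Captured: group 1 = 'h'.

('h',)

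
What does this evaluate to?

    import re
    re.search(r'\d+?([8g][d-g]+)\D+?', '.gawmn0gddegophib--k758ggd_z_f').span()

(6, 13)

This matches one or more of a digit (lazy); then one of [8g], then one or more of a character in [d-g] (captured); then one or more of a non-digit (lazy).
Unlike `match`, `search` isn't anchored — it looks for the pattern anywhere in the string.
The match spans [6:13] → '0gddego'.
Captured: group 1 = 'gddeg'.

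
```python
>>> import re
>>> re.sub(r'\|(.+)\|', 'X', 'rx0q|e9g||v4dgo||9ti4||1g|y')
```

Matches: at [4:26] → '|e9g||v4dgo||9ti4||1g|'.
Each match is replaced by 'X'.

'rx0qXy'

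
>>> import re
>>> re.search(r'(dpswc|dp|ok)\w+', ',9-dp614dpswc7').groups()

The match spans [3:14] → 'dp614dpswc7'.
Captured: group 1 = 'dp'.

('dp',)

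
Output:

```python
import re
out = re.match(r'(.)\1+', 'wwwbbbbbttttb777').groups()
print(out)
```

('w',)

The backreference `\1` re-matches whatever the first group consumed, character for character.
With `match`, the pattern is implicitly anchored at the beginning.
The match spans [0:3] → 'www'.
Captured: group 1 = 'w'.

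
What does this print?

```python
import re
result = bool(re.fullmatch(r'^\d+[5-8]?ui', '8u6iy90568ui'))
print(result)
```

False

Pattern: anchored at the start of the string; then one or more of a digit; then optionally a character in [5-8], then the literal 'ui'.
`re.fullmatch` is like wrapping the pattern in `^…$` (in single-line mode).
Here the pattern can't cover the whole string, so the call returns None, and `bool(None)` is False.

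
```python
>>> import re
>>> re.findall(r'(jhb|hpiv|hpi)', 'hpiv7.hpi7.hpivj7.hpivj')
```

['hpiv', 'hpi', 'hpiv', 'hpiv']

Alternation tries branches left to right and keeps the first one that lets the overall match succeed at that position.
Matches: at [0:4] match 'hpiv', group 1 = 'hpiv'; at [6:9] match 'hpi', group 1 = 'hpi'; at [11:15] match 'hpiv', group 1 = 'hpiv'; at [18:22] match 'hpiv', group 1 = 'hpiv'.
Because there's exactly one group, `findall` drops the full match and keeps group 1 from each hit.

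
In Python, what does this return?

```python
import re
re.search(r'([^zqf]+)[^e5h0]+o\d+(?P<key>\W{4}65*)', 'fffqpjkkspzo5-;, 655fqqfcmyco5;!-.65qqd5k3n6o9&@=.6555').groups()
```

This matches one or more of any character except [zqf] (captured); then one or more of any character except [e5h0], then a literal 'o'; then one or more of a digit; then exactly 4 of a non-word character, then a literal '6', then zero or more of the literal '5' (captured as 'key').
Unlike `match`, `search` isn't anchored — it looks for the pattern anywhere in the string.
The match spans [4:20] → 'pjkkspzo5-;, 655'.
Captured: group 1 = 'pjkksp', group 2 = '-;, 655'.

('pjkksp', '-;, 655')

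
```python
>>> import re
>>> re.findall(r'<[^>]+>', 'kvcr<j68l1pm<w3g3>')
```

Scanning left to right: at [4:18] → '<j68l1pm<w3g3>'.
Since nothing is captured, `findall` lists the 1 matched substring directly.

['<j68l1pm<w3g3>']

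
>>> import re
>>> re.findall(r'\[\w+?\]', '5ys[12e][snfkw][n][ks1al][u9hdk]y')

['[12e]', '[snfkw]', '[n]', '[ks1al]', '[u9hdk]']

With no groups in the pattern, `findall` gives back each whole match — 5 here.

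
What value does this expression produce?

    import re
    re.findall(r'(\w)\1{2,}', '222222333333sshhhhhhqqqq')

['2', '3', 'h', 'q']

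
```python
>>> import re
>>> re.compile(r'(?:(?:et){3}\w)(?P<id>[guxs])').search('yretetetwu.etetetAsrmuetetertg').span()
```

(2, 10)

The pattern matches the literal 'et' repeated 3 times, then a word character (non-capturing group); then one of [guxs] (captured as 'id').
The match spans [2:10] → 'etetetwu'.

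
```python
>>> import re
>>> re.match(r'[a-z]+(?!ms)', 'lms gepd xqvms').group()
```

'lms'

A negative assertion filters positions out without eating any characters.
`match` is anchored at position 0; if the pattern doesn't fit there, it returns None.
The match spans [0:3] → 'lms'.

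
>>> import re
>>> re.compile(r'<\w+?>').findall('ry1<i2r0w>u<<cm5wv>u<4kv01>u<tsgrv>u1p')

['<i2r0w>', '<cm5wv>', '<4kv01>', '<tsgrv>']

No capturing groups, so `findall` returns the 4 full match strings.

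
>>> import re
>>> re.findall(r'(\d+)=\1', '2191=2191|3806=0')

['2191']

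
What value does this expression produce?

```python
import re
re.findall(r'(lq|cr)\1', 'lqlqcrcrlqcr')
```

After group 1 captures some text, `\1` only succeeds where that same text appears again.
With a single group, `findall` returns only what that group captured — 2 items.

['lq', 'cr']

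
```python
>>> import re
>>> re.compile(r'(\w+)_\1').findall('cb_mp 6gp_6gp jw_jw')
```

After group 1 captures some text, `\1` only succeeds where that same text appears again.
Walking the string: at [6:13] match '6gp_6gp', group 1 = '6gp'; at [14:19] match 'jw_jw', group 1 = 'jw'.
One capturing group, so `findall` returns just the captured substring from each match — 2 in all.

['6gp', 'jw']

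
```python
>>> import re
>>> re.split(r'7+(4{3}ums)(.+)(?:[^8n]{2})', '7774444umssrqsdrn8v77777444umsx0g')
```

['7774444umssrqsdrn8v', '444ums', 'x', '']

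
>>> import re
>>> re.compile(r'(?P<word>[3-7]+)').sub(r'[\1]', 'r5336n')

The pattern matches one or more of a character in [3-7] (captured as 'word').
Matches: at [1:5] → '5336'.
Each match is replaced using the text its own group 1 captured.

'r[5336]n'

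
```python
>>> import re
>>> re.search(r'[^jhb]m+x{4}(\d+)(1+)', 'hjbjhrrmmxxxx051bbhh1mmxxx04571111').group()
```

'rmmxxxx051'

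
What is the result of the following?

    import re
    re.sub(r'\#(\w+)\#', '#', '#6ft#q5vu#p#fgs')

Matches: at [0:5] → '#6ft#'; at [9:12] → '#p#'.
Each match is replaced by '#'.

'#q5vu#fgs'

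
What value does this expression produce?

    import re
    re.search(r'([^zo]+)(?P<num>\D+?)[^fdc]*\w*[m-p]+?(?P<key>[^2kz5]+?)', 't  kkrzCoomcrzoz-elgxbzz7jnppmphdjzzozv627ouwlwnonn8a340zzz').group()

The pattern matches one or more of any character except [zo] (captured); then one or more of a non-digit (lazy) (captured as 'num'); then zero or more of any character except [fdc], then zero or more of a word character, then one or more of a character in [m-p] (lazy); then one or more of any character except [2kz5] (lazy) (captured as 'key').
The `?` after the quantifier makes it lazy — it takes as little as possible before letting the rest of the pattern try.
`search` walks the string left to right and returns the first match it finds.
The match spans [0:12] → 't  kkrzCoomc'.
Captured: group 1 = 't  kkr', group 2 = 'z', group 3 = 'c'.

't  kkrzCoomc'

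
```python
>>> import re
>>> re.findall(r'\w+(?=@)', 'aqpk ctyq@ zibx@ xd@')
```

['ctyq', 'zibx', 'xd']

Lookahead/lookbehind check context without consuming it, so the matched span excludes the asserted characters.
Matches: at [5:9] → 'ctyq'; at [11:15] → 'zibx'; at [17:19] → 'xd'.
With no groups in the pattern, `findall` gives back each whole match — 3 here.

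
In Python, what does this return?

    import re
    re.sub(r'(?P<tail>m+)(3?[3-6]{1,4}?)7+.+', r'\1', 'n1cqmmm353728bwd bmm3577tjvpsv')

The pattern matches one or more of a literal 'm' (captured as 'tail'); then optionally the literal '3', then 1 to 4 of a character in [3-6] (lazy) (captured); then one or more of a literal '7', then one or more of any character.
Each match is replaced using the text its own group 1 captured.

'n1cqmmm'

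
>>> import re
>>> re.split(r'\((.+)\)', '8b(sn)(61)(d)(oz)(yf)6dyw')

Matches to split on: at [2:21] → '(sn)(61)(d)(oz)(yf)'.
`re.split` interleaves the captured-group text with the surrounding fragments.

['8b', 'sn)(61)(d)(oz)(yf', '6dyw']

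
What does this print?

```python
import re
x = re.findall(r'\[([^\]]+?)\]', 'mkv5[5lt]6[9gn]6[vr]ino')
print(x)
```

['5lt', '9gn', 'vr']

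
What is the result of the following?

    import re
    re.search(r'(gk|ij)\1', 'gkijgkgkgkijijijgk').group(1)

`\1` has to match the exact text group 1 already captured.
`re.search` tries every starting position until one works.
The match spans [4:8] → 'gkgk'.
Captured: group 1 = 'gk'.

'gk'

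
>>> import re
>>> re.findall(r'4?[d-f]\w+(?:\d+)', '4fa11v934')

The pattern matches optionally the literal '4', then a character in [d-f], then one or more of a word character; then one or more of a digit (non-capturing group).
Scanning left to right: at [0:9] → '4fa11v934'.
`findall` yields the raw match text (1 of them) because the pattern has no groups.

['4fa11v934']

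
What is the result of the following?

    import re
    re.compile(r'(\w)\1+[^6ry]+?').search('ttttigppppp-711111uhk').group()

A backreference is literal: `\1` must see the identical characters the first group matched.
The match spans [0:5] → 'tttti'.

'tttti'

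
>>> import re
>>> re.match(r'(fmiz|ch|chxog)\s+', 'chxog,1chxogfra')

`re.match` won't scan ahead — the pattern has to work from the very first character.
Here the string doesn't start with a match, so the call returns None.

None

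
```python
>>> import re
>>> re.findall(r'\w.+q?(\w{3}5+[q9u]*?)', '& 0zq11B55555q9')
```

['5555']

A `+?`/`*?`/`{m,n}?` starts at its minimum and grows only as far as needed for what follows to match.
`findall` collects group 1 from the one match (1 total).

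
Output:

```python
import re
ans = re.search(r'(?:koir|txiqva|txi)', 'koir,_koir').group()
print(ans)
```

`re.search` tries every starting position until one works.
The match spans [0:4] → 'koir'.

koir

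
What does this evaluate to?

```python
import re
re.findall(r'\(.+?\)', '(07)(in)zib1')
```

['(07)', '(in)']

A `+?`/`*?`/`{m,n}?` starts at its minimum and grows only as far as needed for what follows to match.
No capturing groups, so `findall` returns the 2 full match strings.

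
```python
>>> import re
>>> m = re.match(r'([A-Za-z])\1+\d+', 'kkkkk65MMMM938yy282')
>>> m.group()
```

'kkkkk65'

`\1` has to match the exact text group 1 already captured.
`re.match` won't scan ahead — the pattern has to work from the very first character.
The match spans [0:7] → 'kkkkk65'.
Captured: group 1 = 'k'.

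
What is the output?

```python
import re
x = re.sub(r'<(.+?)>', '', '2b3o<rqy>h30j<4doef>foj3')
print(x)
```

Matches: at [4:9] → '<rqy>'; at [13:20] → '<4doef>'.
Every occurrence is swapped for ''.

2b3oh30jfoj3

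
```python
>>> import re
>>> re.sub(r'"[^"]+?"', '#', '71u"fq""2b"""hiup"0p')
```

Each match is replaced by '#'.

'71u##"#0p'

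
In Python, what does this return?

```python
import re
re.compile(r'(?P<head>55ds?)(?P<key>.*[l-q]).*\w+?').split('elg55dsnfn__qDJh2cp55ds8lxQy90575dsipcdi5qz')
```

['elg', '55ds', 'nfn__qDJh2cp55ds8lxQy90575dsipcdi5q', '']

`re.split` interleaves the captured-group text with the surrounding fragments.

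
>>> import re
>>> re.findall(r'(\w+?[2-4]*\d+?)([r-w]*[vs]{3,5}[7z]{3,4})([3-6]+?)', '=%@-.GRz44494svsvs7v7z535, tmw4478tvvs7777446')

The `?` after the quantifier makes it lazy — it takes as little as possible before letting the rest of the pattern try.
Multiple groups make `findall` return tuples — one 3-tuple for the one match.

[('tmw4478', 'tvvs7777', '4')]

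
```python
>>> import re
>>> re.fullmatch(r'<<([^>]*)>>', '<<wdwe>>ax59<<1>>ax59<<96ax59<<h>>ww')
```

None

`re.fullmatch` is like wrapping the pattern in `^…$` (in single-line mode).
Here the string isn't matched end-to-end, so the call returns None.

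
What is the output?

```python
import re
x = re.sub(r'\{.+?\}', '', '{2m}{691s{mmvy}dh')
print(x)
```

dh

Matches: at [0:4] → '{2m}'; at [4:15] → '{691s{mmvy}'.
Each match is replaced by ''.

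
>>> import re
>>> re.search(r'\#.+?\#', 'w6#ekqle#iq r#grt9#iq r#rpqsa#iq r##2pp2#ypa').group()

'#ekqle#'

`search` walks the string left to right and returns the first match it finds.
The match spans [2:9] → '#ekqle#'.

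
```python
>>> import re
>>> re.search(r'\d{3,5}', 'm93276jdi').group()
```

The match spans [1:6] → '93276'.

'93276'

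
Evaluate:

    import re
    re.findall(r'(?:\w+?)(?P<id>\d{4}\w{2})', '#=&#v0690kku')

['0690kk']

This matches one or more of a word character (lazy) (non-capturing group); then exactly 4 of a digit, then exactly 2 of a word character (captured as 'id').
Matches: at [4:11] match 'v0690kk', group 1 = '0690kk'.
With a single group, `findall` returns only what that group captured — 1 item.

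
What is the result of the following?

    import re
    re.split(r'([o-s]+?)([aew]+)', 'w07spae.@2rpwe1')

The pattern matches one or more of a character in [o-s] (lazy) (captured); then one or more of one of [aew] (captured).
With a capturing group present, the delimiter's captured portion is kept in the result list.

['w07', 'sp', 'ae', '.@2', 'rp', 'we', '1']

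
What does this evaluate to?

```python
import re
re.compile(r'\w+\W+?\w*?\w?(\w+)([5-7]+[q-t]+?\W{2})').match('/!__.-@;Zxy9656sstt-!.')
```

None

The pattern matches one or more of a word character; then one or more of a non-word character (lazy), then zero or more of a word character (lazy), then optionally a word character; then one or more of a word character (captured); then one or more of a character in [5-7], then one or more of a character in [q-t] (lazy), then exactly 2 of a non-word character (captured).
With `match`, the pattern is implicitly anchored at the beginning.
Here the pattern fails at index 0, so the call returns None.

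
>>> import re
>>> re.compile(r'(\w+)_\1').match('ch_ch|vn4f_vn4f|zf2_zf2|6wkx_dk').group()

'ch_ch'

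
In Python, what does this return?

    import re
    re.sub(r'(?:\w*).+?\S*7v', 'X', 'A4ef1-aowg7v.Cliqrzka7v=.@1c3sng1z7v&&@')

This matches zero or more of a word character (non-capturing group); then one or more of any character (lazy), then zero or more of a non-whitespace character, then the literal '7v'.
Matches: at [0:36] → 'A4ef1-aowg7v.Cliqrzka7v=.@1c3sng1z7v'.
Each match is replaced by 'X'.

'X&&@'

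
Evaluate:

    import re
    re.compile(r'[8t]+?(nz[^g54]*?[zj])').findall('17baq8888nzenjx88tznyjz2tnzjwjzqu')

Because the quantifier is non-greedy, it stops expanding at the earliest point where the rest of the pattern can succeed.
One capturing group, so `findall` returns just the captured substring from each match — 2 in all.

['nzenj', 'nzj']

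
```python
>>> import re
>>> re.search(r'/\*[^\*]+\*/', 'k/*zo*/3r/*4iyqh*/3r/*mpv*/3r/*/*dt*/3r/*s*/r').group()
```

`re.search` tries every starting position until one works.
The match spans [1:7] → '/*zo*/'.

'/*zo*/'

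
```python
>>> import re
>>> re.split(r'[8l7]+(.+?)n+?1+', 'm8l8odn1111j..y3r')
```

['m', 'od', 'j..y3r']

Pattern: one or more of one of [8l7]; then one or more of any character (lazy) (captured); then one or more of a literal 'n' (lazy), then one or more of a literal '1'.
`re.split` interleaves the captured-group text with the surrounding fragments.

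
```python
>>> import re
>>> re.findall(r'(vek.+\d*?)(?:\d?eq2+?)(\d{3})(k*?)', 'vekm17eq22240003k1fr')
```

Pattern: the literal 'vek', then one or more of any character, then zero or more of a digit (lazy) (captured); then optionally a digit, then the literal 'eq', then one or more of a literal '2' (lazy) (non-capturing group); then exactly 3 of a digit (captured); then zero or more of a literal 'k' (lazy) (captured).
Scanning left to right: at [0:12] match 'vekm17eq2224', groups = ('vekm17', '224', '').
Multiple groups make `findall` return tuples — one 3-tuple for the one match.

[('vekm17', '224', '')]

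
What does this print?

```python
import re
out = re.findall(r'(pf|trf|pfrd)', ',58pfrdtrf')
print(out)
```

['pf', 'trf']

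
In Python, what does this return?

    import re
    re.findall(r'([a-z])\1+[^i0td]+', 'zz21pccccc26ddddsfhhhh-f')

The backreference `\1` re-matches whatever the first group consumed, character for character.
Scanning left to right: at [0:12] match 'zz21pccccc26', group 1 = 'z'; at [12:24] match 'ddddsfhhhh-f', group 1 = 'd'.
With a single group, `findall` returns only what that group captured — 2 items.

['z', 'd']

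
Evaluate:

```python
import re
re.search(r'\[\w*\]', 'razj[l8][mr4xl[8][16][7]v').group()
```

'[l8]'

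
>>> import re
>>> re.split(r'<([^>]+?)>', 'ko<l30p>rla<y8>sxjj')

['ko', 'l30p', 'rla', 'y8', 'sxjj']

Because the pattern has a capturing group, `split` also inserts each captured text between the pieces.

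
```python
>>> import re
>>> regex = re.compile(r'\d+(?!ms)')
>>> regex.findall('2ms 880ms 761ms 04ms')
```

['88', '76', '0']

`(?!…)`/`(?<!…)` only lets a position through if the neighbouring text does NOT match; no characters are consumed.
Scanning left to right: at [4:6] → '88'; at [10:12] → '76'; at [16:17] → '0'.
No capturing groups, so `findall` returns the 3 full match strings.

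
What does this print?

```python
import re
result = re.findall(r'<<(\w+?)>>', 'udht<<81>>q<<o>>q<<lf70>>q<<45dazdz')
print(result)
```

['81', 'o', 'lf70']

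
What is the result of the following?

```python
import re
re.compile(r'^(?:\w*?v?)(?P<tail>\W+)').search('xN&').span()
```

The match spans [0:3] → 'xN&'.

(0, 3)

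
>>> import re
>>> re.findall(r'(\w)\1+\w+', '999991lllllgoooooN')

`\1` has to match the exact text group 1 already captured.
Walking the string: at [0:18] match '999991lllllgoooooN', group 1 = '9'.
With a single group, `findall` returns only what that group captured — 1 item.

['9']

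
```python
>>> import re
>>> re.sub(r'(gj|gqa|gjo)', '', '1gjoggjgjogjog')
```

`|` is ordered: at each position the engine commits to the first alternative that works.
Matches: at [1:3] → 'gj'; at [5:7] → 'gj'; at [7:9] → 'gj'; at [10:12] → 'gj'.
Each match is replaced by ''.

'1ogoog'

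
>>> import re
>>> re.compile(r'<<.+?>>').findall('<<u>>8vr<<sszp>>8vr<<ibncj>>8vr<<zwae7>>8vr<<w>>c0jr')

With the lazy modifier that quantifier settles for the fewest repetitions that let the rest of the pattern succeed (the atoms after it are unaffected and can still be greedy).
With no groups in the pattern, `findall` gives back each whole match — 5 here.

['<<u>>', '<<sszp>>', '<<ibncj>>', '<<zwae7>>', '<<w>>']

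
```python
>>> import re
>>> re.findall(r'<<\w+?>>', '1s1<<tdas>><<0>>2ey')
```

Walking the string: at [3:11] → '<<tdas>>'; at [11:16] → '<<0>>'.
No capturing groups, so `findall` returns the 2 full match strings.

['<<tdas>>', '<<0>>']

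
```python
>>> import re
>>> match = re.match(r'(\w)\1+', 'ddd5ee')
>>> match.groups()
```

The match spans [0:3] → 'ddd'.
Captured: group 1 = 'd'.

('d',)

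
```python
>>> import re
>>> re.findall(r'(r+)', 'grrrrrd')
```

This matches one or more of a literal 'r' (captured).
Scanning left to right: at [1:6] match 'rrrrr', group 1 = 'rrrrr'.
One capturing group, so `findall` returns just the captured substring from the one match — 1 in all.

['rrrrr']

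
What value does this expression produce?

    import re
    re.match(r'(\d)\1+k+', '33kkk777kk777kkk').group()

`\1` is not a pattern — it's the concrete string captured by group 1, re-applied verbatim.
`match` is anchored at position 0; if the pattern doesn't fit there, it returns None.
The match spans [0:5] → '33kkk'.
Captured: group 1 = '3'.

'33kkk'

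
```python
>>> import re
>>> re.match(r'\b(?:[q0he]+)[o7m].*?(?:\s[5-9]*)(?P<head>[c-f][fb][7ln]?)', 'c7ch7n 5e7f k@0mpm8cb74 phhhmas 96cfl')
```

None

`match` is anchored at position 0; if the pattern doesn't fit there, it returns None.
Here position 0 doesn't satisfy it, so the call returns None.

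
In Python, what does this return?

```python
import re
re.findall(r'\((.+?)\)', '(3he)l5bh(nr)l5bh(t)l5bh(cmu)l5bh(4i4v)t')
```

['3he', 'nr', 't', 'cmu', '4i4v']

Because there's exactly one group, `findall` drops the full match and keeps group 1 from each hit.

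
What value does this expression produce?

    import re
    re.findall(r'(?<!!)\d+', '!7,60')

The negative lookaround is zero-width — it rules out positions where the adjacent text would match, without consuming anything.
Scanning left to right: at [3:5] → '60'.
`findall` yields the raw match text (1 of them) because the pattern has no groups.

['60']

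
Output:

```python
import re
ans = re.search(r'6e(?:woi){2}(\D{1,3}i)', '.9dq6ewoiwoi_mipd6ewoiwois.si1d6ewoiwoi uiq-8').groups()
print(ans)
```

('_mi',)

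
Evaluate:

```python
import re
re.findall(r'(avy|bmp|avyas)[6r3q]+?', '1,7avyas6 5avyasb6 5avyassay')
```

['avyas']

Because there's exactly one group, `findall` drops the full match and keeps group 1 from the one hit.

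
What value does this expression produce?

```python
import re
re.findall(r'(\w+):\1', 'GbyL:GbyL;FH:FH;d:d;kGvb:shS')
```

['GbyL', 'FH', 'd']

After group 1 captures some text, `\1` only succeeds where that same text appears again.
Walking the string: at [0:9] match 'GbyL:GbyL', group 1 = 'GbyL'; at [10:15] match 'FH:FH', group 1 = 'FH'; at [16:19] match 'd:d', group 1 = 'd'.
With a single group, `findall` returns only what that group captured — 3 items.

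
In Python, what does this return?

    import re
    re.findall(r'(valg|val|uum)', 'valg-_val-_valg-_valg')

Alternation isn't longest-match — the leftmost alternative that fits at this position is chosen.
Matches: at [0:4] match 'valg', group 1 = 'valg'; at [6:9] match 'val', group 1 = 'val'; at [11:15] match 'valg', group 1 = 'valg'; at [17:21] match 'valg', group 1 = 'valg'.
With a single group, `findall` returns only what that group captured — 4 items.

['valg', 'val', 'valg', 'valg']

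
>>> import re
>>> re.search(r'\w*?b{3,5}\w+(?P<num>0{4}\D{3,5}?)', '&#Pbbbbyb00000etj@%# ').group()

'Pbbbbyb00000etj'

The `?` after the quantifier makes it lazy — it takes as little as possible before letting the rest of the pattern try.
The match spans [2:17] → 'Pbbbbyb00000etj'.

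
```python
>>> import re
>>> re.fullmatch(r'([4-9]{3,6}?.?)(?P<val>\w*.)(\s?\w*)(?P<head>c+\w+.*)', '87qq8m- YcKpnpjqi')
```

None

This matches 3 to 6 of a character in [4-9] (lazy), then optionally any character (captured); then zero or more of a word character, then any character (captured as 'val'); then optionally whitespace, then zero or more of a word character (captured); then one or more of the literal 'c', then one or more of a word character, then zero or more of any character (captured as 'head').
For `fullmatch`, every character of the input must be accounted for by the pattern.
Here there's no way to consume every character, so the call returns None.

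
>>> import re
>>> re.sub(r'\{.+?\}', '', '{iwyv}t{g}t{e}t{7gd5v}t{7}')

`sub` substitutes '' at each match site.

'tttt'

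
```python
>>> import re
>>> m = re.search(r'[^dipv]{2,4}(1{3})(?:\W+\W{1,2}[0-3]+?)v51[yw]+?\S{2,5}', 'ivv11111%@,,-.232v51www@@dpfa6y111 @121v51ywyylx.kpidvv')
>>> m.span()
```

(3, 26)

The pattern matches 2 to 4 of any character except [dipv]; then exactly 3 of a literal '1' (captured); then one or more of a non-word character, then 1 to 2 of a non-word character, then one or more of a character in [0-3] (lazy) (non-capturing group); then the literal 'v51', then one or more of one of [yw] (lazy), then 2 to 5 of a non-whitespace character.
`search` walks the string left to right and returns the first match it finds.
The match spans [3:26] → '11111%@,,-.232v51www@@d'.
Captured: group 1 = '111'.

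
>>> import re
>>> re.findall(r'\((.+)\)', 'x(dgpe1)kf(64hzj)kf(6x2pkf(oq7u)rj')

['dgpe1)kf(64hzj)kf(6x2pkf(oq7u']

One capturing group, so `findall` returns just the captured substring from the one match — 1 in all.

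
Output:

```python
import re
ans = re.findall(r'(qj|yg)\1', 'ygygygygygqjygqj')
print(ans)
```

`\1` is not a pattern — it's the concrete string captured by group 1, re-applied verbatim.
Walking the string: at [0:4] match 'ygyg', group 1 = 'yg'; at [4:8] match 'ygyg', group 1 = 'yg'.
`findall` collects group 1 from each match (2 total).

['yg', 'yg']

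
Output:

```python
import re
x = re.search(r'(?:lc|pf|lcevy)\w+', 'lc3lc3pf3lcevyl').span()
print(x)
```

`re.search` scans for the first position where the pattern succeeds.
The match spans [0:15] → 'lc3lc3pf3lcevyl'.

(0, 15)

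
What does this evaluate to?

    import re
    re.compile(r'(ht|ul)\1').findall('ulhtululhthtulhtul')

['ul', 'ht']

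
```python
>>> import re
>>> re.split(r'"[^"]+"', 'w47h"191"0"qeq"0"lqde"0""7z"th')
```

['w47h', '0', '0', '0"', 'th']

Matches to split on: at [4:9] → '"191"'; at [10:15] → '"qeq"'; at [16:22] → '"lqde"'; at [24:28] → '"7z"'.
Each match becomes a cut point; 5 segments remain.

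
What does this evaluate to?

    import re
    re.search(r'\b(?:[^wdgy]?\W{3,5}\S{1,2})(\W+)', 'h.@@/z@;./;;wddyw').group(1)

Pattern: a word boundary (`\b`, zero-width); then optionally any character except [wdgy], then 3 to 5 of a non-word character, then 1 to 2 of a non-whitespace character (non-capturing group); then one or more of a non-word character (captured).
`re.search` tries every starting position until one works.
The match spans [0:12] → 'h.@@/z@;./;;'.
Captured: group 1 = ';./;;'.

';./;;'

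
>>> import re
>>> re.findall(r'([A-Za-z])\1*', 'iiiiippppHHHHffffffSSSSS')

['i', 'p', 'H', 'f', 'S']

`\1` is not a pattern — it's the concrete string captured by group 1, re-applied verbatim.
One capturing group, so `findall` returns just the captured substring from each match — 5 in all.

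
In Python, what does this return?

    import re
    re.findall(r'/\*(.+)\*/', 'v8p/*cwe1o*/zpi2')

Walking the string: at [3:12] match '/*cwe1o*/', group 1 = 'cwe1o'.
One capturing group, so `findall` returns just the captured substring from the one match — 1 in all.

['cwe1o']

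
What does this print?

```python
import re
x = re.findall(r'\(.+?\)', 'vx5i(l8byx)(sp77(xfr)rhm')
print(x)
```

Matches: at [4:11] → '(l8byx)'; at [11:21] → '(sp77(xfr)'.
No capturing groups, so `findall` returns the 2 full match strings.

['(l8byx)', '(sp77(xfr)']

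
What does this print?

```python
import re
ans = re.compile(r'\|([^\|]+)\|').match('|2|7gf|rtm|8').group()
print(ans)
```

|2|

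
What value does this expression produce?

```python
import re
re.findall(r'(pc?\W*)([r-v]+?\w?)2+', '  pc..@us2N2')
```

[('pc..@', 'us')]

`findall` packs the 2 group values into a tuple for every match.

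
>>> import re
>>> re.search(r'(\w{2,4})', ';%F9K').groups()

('F9K',)

The pattern matches 2 to 4 of a word character (captured).
Unlike `match`, `search` isn't anchored — it looks for the pattern anywhere in the string.
The match spans [2:5] → 'F9K'.
Captured: group 1 = 'F9K'.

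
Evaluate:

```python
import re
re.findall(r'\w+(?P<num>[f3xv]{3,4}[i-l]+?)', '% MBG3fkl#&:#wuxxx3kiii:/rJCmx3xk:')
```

['xx3k', 'x3xk']

This matches one or more of a word character; then 3 to 4 of one of [f3xv], then one or more of a character in [i-l] (lazy) (captured as 'num').
Scanning left to right: at [13:20] match 'wuxxx3k', group 1 = 'xx3k'; at [25:33] match 'rJCmx3xk', group 1 = 'x3xk'.
One capturing group, so `findall` returns just the captured substring from each match — 2 in all.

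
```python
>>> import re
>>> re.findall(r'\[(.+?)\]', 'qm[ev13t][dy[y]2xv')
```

A non-greedy quantifier consumes as few characters as it can — just enough that the remainder of the pattern still matches from where it stops; whatever follows it matches normally.
Because there's exactly one group, `findall` drops the full match and keeps group 1 from each hit.

['ev13t', 'dy[y']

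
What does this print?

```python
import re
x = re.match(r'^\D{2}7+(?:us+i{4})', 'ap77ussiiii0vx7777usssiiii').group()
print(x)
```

ap77ussiiii

With `match`, the pattern is implicitly anchored at the beginning.
The match spans [0:11] → 'ap77ussiiii'.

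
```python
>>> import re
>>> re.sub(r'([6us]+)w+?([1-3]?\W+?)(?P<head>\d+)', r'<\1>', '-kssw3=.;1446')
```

'-k<ss>'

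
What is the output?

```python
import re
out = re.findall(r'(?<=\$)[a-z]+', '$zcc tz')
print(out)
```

['zcc']

Lookahead/lookbehind check context without consuming it, so the matched span excludes the asserted characters.
No capturing groups, so `findall` returns the 1 full match string.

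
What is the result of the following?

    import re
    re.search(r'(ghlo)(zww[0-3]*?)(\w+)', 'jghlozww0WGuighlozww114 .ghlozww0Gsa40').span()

(1, 23)

Pattern: the literal 'gh', then the literal 'lo' (captured); then the literal 'zww', then zero or more of a character in [0-3] (lazy) (captured); then one or more of a word character (captured).
The match spans [1:23] → 'ghlozww0WGuighlozww114'.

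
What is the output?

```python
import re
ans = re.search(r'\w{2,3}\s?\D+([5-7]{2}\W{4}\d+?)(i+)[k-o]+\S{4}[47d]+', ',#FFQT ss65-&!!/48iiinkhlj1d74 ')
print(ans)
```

Pattern: 2 to 3 of a word character, then optionally whitespace, then one or more of a non-digit; then exactly 2 of a character in [5-7], then exactly 4 of a non-word character, then one or more of a digit (lazy) (captured); then one or more of a literal 'i' (captured); then one or more of a character in [k-o], then exactly 4 of a non-whitespace character, then one or more of one of [47d].
`re.search` scans for the first position where the pattern succeeds.
Here the pattern never matches, so the call returns None.

None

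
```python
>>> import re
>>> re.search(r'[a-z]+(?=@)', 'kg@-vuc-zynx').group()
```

Because the assertion is zero-width, the text it checks is not consumed and won't appear in the result.
The match spans [0:2] → 'kg'.

'kg'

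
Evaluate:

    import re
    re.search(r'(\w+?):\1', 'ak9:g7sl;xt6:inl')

None

`\1` is not a pattern — it's the concrete string captured by group 1, re-applied verbatim.
`re.search` scans for the first position where the pattern succeeds.
Here nothing in the string fits, so the call returns None.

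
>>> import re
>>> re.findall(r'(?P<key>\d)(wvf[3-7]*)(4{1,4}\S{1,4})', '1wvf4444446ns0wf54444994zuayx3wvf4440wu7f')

The pattern matches a digit (captured as 'key'); then the literal 'wvf', then zero or more of a character in [3-7] (captured); then 1 to 4 of the literal '4', then 1 to 4 of a non-whitespace character (captured).
Multiple groups make `findall` return tuples — one 3-tuple for each match.

[('1', 'wvf44444', '46ns0'), ('3', 'wvf44', '40wu7')]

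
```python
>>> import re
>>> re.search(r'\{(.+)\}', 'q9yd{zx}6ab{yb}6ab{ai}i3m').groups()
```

Unlike `match`, `search` isn't anchored — it looks for the pattern anywhere in the string.
The match spans [4:22] → '{zx}6ab{yb}6ab{ai}'.
Captured: group 1 = 'zx}6ab{yb}6ab{ai'.

('zx}6ab{yb}6ab{ai',)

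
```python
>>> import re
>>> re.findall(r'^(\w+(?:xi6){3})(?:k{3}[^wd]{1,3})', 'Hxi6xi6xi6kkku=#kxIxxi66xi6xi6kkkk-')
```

Pattern: anchored at the start of the string; then one or more of a word character, then the literal 'xi6' repeated 3 times (captured); then exactly 3 of a literal 'k', then 1 to 3 of any character except [wd] (non-capturing group).
Matches: at [0:16] match 'Hxi6xi6xi6kkku=#', group 1 = 'Hxi6xi6xi6'.
One capturing group, so `findall` returns just the captured substring from the one match — 1 in all.

['Hxi6xi6xi6']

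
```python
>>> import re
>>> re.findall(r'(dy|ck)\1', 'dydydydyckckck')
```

['dy', 'dy', 'ck']

`\1` is not a pattern — it's the concrete string captured by group 1, re-applied verbatim.
One capturing group, so `findall` returns just the captured substring from each match — 3 in all.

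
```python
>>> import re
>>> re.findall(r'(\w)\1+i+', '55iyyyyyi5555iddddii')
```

['5', 'y', '5', 'd']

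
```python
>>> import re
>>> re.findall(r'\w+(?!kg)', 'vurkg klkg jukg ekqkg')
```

['vurkg', 'klkg', 'jukg', 'ekqkg']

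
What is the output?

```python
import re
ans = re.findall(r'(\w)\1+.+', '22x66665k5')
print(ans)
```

After group 1 captures some text, `\1` only succeeds where that same text appears again.
Matches: at [0:10] match '22x66665k5', group 1 = '2'.
Because there's exactly one group, `findall` drops the full match and keeps group 1 from the one hit.

['2']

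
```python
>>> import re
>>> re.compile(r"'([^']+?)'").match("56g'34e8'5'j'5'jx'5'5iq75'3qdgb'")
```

With `match`, the pattern is implicitly anchored at the beginning.
Here the string doesn't start with a match, so the call returns None.

None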